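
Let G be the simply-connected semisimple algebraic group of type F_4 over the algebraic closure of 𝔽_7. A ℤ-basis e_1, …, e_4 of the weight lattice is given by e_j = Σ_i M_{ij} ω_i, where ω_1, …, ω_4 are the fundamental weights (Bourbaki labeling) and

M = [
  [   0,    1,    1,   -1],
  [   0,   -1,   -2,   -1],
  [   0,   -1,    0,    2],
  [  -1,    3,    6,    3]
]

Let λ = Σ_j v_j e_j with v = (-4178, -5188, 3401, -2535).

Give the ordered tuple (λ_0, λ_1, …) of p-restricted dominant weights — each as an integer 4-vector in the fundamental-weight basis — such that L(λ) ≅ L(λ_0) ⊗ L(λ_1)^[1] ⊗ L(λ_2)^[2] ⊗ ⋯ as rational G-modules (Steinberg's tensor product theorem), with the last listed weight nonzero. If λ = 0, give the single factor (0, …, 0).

((6, 4, 6, 1), (1, 5, 2, 6), (1, 4, 2, 0), (2, 2, 0, 4))

In the fundamental-weight basis, λ has coordinates c = M·v (v = (-4178, -5188, 3401, -2535)):
  c_1 = (0)·(-4178) + (1)·(-5188) + (1)·(3401) + (-1)·(-2535) = 748
  c_2 = (0)·(-4178) + (-1)·(-5188) + (-2)·(3401) + (-1)·(-2535) = 921
  c_3 = (0)·(-4178) + (-1)·(-5188) + (0)·(3401) + (2)·(-2535) = 118
  c_4 = (-1)·(-4178) + (3)·(-5188) + (6)·(3401) + (3)·(-2535) = 1415
Expand coordinatewise in base 7:
  c_1 = 748 = 6·7^0 + 1·7^1 + 1·7^2 + 2·7^3
  c_2 = 921 = 4·7^0 + 5·7^1 + 4·7^2 + 2·7^3
  c_3 = 118 = 6·7^0 + 2·7^1 + 2·7^2
  c_4 = 1415 = 1·7^0 + 6·7^1 + 0·7^2 + 4·7^3
p-restricted factor λ_0 = (6, 4, 6, 1)
p-restricted factor λ_1 = (1, 5, 2, 6)
p-restricted factor λ_2 = (1, 4, 2, 0)
p-restricted factor λ_3 = (2, 2, 0, 4)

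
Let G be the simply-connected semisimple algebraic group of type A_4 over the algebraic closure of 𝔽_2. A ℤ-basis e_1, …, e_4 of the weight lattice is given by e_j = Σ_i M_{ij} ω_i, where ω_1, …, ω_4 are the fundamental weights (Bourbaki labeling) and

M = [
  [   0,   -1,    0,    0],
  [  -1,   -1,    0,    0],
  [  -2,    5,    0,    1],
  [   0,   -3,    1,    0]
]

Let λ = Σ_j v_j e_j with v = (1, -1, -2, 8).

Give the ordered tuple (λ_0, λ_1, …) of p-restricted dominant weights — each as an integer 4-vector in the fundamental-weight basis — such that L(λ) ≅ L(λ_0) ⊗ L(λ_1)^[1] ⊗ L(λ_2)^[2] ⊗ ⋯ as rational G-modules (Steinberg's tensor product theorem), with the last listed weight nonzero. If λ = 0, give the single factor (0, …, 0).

ω-coordinates c = M·v, v = (1, -1, -2, 8):
  c_1 = 0·1 + (-1)·(-1) + (0)·(-2) + 0·8 = 1
  c_2 = (-1)·(1) + (-1)·(-1) + (0)·(-2) + 0·8 = 0
  c_3 = (-2)·(1) + (5)·(-1) + (0)·(-2) + 1·8 = 1
  c_4 = 0·1 + (-3)·(-1) + (1)·(-2) + 0·8 = 1
Writing each c_i in base p = 2:
  c_1 = 1 = 1·2^0
  c_2 = 0
  c_3 = 1 = 1·2^0
  c_4 = 1 = 1·2^0
Factor λ_0 = (1, 0, 1, 1)

((1, 0, 1, 1),)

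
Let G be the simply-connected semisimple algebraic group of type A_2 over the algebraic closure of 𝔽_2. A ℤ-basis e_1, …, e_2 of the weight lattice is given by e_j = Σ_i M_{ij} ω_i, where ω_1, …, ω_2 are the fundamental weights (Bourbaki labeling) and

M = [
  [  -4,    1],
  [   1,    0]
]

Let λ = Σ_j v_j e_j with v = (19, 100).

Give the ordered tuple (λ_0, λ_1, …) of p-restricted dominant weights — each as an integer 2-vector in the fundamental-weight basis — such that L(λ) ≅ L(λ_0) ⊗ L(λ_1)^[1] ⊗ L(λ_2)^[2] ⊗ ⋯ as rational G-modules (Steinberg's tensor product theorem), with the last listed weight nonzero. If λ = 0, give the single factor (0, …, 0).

((0, 1), (0, 1), (0, 0), (1, 0), (1, 1))

ω-coordinates c = M·v, v = (19, 100):
  c_1 = (-4)·(19) + 1·100 = 24
  c_2 = 1·19 + 0·100 = 19
p = 2; digits c_i = Σ_j d_{ij}·2^j, 0 ≤ d_{ij} < 2:
  c_1 = 24 = 0·2^0 + 0·2^1 + 0·2^2 + 1·2^3 + 1·2^4
  c_2 = 19 = 1·2^0 + 1·2^1 + 0·2^2 + 0·2^3 + 1·2^4
λ_0 = (0, 1)
λ_1 = (0, 1)
λ_2 = (0, 0)
λ_3 = (1, 0)
λ_4 = (1, 1)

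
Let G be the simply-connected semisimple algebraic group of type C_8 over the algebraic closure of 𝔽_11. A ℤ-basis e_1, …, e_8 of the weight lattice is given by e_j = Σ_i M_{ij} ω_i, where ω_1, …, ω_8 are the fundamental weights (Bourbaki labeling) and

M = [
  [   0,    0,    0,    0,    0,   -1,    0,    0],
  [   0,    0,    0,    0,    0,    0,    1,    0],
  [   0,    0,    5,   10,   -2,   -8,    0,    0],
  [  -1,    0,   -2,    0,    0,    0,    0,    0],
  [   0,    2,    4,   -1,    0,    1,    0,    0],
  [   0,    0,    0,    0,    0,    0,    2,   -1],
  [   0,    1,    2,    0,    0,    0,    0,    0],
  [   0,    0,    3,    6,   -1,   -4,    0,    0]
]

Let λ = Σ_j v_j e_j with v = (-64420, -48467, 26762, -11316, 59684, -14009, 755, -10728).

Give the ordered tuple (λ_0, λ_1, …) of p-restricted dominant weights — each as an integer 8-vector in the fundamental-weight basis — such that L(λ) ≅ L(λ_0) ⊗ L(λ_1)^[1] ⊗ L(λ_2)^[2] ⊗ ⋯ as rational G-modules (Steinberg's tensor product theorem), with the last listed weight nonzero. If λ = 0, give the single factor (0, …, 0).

((6, 7, 0, 6, 7, 6, 8, 8), (8, 2, 4, 0, 3, 1, 8, 2), (5, 6, 0, 2, 6, 2, 8, 6), (10, 0, 10, 8, 5, 9, 3, 6))

Change of basis e → ω: c = M·v where v = (-64420, -48467, 26762, -11316, 59684, -14009, 755, -10728):
  c_1 = 0*-64420 + 0*-48467 + 0*26762 + 0*-11316 + 0*59684 + -1*-14009 + 0*755 + 0*-10728 = 14009
  c_2 = 0*-64420 + 0*-48467 + 0*26762 + 0*-11316 + 0*59684 + 0*-14009 + 1*755 + 0*-10728 = 755
  c_3 = 0*-64420 + 0*-48467 + 5*26762 + 10*-11316 + -2*59684 + -8*-14009 + 0*755 + 0*-10728 = 13354
  c_4 = -1*-64420 + 0*-48467 + -2*26762 + 0*-11316 + 0*59684 + 0*-14009 + 0*755 + 0*-10728 = 10896
  c_5 = 0*-64420 + 2*-48467 + 4*26762 + -1*-11316 + 0*59684 + 1*-14009 + 0*755 + 0*-10728 = 7421
  c_6 = 0*-64420 + 0*-48467 + 0*26762 + 0*-11316 + 0*59684 + 0*-14009 + 2*755 + -1*-10728 = 12238
  c_7 = 0*-64420 + 1*-48467 + 2*26762 + 0*-11316 + 0*59684 + 0*-14009 + 0*755 + 0*-10728 = 5057
  c_8 = 0*-64420 + 0*-48467 + 3*26762 + 6*-11316 + -1*59684 + -4*-14009 + 0*755 + 0*-10728 = 8742
Writing each c_i in base p = 11:
  c_1 = 14009 = 6·11^0 + 8·11^1 + 5·11^2 + 10·11^3
  c_2 = 755 = 7·11^0 + 2·11^1 + 6·11^2
  c_3 = 13354 = 0·11^0 + 4·11^1 + 0·11^2 + 10·11^3
  c_4 = 10896 = 6·11^0 + 0·11^1 + 2·11^2 + 8·11^3
  c_5 = 7421 = 7·11^0 + 3·11^1 + 6·11^2 + 5·11^3
  c_6 = 12238 = 6·11^0 + 1·11^1 + 2·11^2 + 9·11^3
  c_7 = 5057 = 8·11^0 + 8·11^1 + 8·11^2 + 3·11^3
  c_8 = 8742 = 8·11^0 + 2·11^1 + 6·11^2 + 6·11^3
p-restricted factor λ_0 = (6, 7, 0, 6, 7, 6, 8, 8)
p-restricted factor λ_1 = (8, 2, 4, 0, 3, 1, 8, 2)
p-restricted factor λ_2 = (5, 6, 0, 2, 6, 2, 8, 6)
p-restricted factor λ_3 = (10, 0, 10, 8, 5, 9, 3, 6)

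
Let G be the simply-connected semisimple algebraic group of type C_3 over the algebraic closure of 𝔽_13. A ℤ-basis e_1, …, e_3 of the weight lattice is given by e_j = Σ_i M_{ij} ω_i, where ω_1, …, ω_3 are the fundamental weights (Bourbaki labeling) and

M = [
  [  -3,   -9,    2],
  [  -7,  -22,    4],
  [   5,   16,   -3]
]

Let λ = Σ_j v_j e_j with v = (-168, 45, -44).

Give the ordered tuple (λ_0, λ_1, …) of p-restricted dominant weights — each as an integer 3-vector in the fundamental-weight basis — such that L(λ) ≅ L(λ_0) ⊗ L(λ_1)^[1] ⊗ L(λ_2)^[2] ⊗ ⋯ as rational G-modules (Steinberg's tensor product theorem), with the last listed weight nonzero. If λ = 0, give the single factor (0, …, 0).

((11, 10, 12),)

In the fundamental-weight basis, λ has coordinates c = M·v (v = (-168, 45, -44)):
  c_1 = (-3)·(-168) + (-9)·(45) + (2)·(-44) = 11
  c_2 = (-7)·(-168) + (-22)·(45) + (4)·(-44) = 10
  c_3 = (5)·(-168) + 16·45 + (-3)·(-44) = 12
Writing each c_i in base p = 13:
  c_1 = 11 = 11·13^0
  c_2 = 10 = 10·13^0
  c_3 = 12 = 12·13^0
λ_0 = (11, 10, 12)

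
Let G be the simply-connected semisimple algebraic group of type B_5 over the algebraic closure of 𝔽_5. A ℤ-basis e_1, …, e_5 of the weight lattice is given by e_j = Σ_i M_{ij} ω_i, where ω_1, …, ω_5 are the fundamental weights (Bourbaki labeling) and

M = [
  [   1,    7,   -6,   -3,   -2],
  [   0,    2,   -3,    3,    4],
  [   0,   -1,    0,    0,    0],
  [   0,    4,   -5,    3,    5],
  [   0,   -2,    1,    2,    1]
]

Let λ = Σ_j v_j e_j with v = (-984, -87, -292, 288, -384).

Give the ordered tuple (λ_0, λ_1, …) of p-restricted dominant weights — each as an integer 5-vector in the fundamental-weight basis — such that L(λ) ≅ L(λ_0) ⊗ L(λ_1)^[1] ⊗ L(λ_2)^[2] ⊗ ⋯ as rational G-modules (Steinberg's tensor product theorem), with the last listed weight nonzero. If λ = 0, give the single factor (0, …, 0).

((3, 0, 2, 1, 4), (2, 1, 2, 1, 4), (2, 1, 3, 2, 2))

Converting to the ω-basis (c_i = row i of M dotted with v = (-984, -87, -292, 288, -384)):
  c_1 = 1*-984 + 7*-87 + -6*-292 + -3*288 + -2*-384 = 63
  c_2 = 0*-984 + 2*-87 + -3*-292 + 3*288 + 4*-384 = 30
  c_3 = 0*-984 + -1*-87 + 0*-292 + 0*288 + 0*-384 = 87
  c_4 = 0*-984 + 4*-87 + -5*-292 + 3*288 + 5*-384 = 56
  c_5 = 0*-984 + -2*-87 + 1*-292 + 2*288 + 1*-384 = 74
Writing each c_i in base p = 5:
  c_1 = 63 = 3·5^0 + 2·5^1 + 2·5^2
  c_2 = 30 = 0·5^0 + 1·5^1 + 1·5^2
  c_3 = 87 = 2·5^0 + 2·5^1 + 3·5^2
  c_4 = 56 = 1·5^0 + 1·5^1 + 2·5^2
  c_5 = 74 = 4·5^0 + 4·5^1 + 2·5^2
Factor λ_0 = (3, 0, 2, 1, 4)
Factor λ_1 = (2, 1, 2, 1, 4)
Factor λ_2 = (2, 1, 3, 2, 2)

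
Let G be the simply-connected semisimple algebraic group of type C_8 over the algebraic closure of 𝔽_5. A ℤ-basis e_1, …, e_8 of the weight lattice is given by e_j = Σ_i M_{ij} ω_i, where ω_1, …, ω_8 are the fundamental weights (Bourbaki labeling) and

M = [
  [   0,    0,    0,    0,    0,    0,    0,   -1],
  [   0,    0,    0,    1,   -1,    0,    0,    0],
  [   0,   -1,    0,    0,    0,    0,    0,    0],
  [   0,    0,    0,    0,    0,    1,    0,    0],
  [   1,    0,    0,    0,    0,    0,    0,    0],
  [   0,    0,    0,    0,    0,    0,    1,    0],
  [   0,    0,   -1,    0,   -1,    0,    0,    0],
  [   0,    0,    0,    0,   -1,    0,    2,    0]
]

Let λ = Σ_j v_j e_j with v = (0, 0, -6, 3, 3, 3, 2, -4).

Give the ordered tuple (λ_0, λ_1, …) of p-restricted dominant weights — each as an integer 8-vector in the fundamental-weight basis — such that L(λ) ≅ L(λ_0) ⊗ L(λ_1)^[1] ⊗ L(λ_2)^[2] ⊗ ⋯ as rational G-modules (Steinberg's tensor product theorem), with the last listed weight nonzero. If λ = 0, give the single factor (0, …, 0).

In the fundamental-weight basis, λ has coordinates c = M·v (v = (0, 0, -6, 3, 3, 3, 2, -4)):
  c_1 = (0)·(0) + (0)·(0) + (0)·(-6) + (0)·(3) + (0)·(3) + (0)·(3) + (0)·(2) + (-1)·(-4) = 4
  c_2 = (0)·(0) + (0)·(0) + (0)·(-6) + (1)·(3) + (-1)·(3) + (0)·(3) + (0)·(2) + (0)·(-4) = 0
  c_3 = (0)·(0) + (-1)·(0) + (0)·(-6) + (0)·(3) + (0)·(3) + (0)·(3) + (0)·(2) + (0)·(-4) = 0
  c_4 = (0)·(0) + (0)·(0) + (0)·(-6) + (0)·(3) + (0)·(3) + (1)·(3) + (0)·(2) + (0)·(-4) = 3
  c_5 = (1)·(0) + (0)·(0) + (0)·(-6) + (0)·(3) + (0)·(3) + (0)·(3) + (0)·(2) + (0)·(-4) = 0
  c_6 = (0)·(0) + (0)·(0) + (0)·(-6) + (0)·(3) + (0)·(3) + (0)·(3) + (1)·(2) + (0)·(-4) = 2
  c_7 = (0)·(0) + (0)·(0) + (-1)·(-6) + (0)·(3) + (-1)·(3) + (0)·(3) + (0)·(2) + (0)·(-4) = 3
  c_8 = (0)·(0) + (0)·(0) + (0)·(-6) + (0)·(3) + (-1)·(3) + (0)·(3) + (2)·(2) + (0)·(-4) = 1
Writing each c_i in base p = 5:
  c_1 = 4 = 4·5^0
  c_2 = 0
  c_3 = 0
  c_4 = 3 = 3·5^0
  c_5 = 0
  c_6 = 2 = 2·5^0
  c_7 = 3 = 3·5^0
  c_8 = 1 = 1·5^0
λ_0 = (4, 0, 0, 3, 0, 2, 3, 1)

((4, 0, 0, 3, 0, 2, 3, 1),)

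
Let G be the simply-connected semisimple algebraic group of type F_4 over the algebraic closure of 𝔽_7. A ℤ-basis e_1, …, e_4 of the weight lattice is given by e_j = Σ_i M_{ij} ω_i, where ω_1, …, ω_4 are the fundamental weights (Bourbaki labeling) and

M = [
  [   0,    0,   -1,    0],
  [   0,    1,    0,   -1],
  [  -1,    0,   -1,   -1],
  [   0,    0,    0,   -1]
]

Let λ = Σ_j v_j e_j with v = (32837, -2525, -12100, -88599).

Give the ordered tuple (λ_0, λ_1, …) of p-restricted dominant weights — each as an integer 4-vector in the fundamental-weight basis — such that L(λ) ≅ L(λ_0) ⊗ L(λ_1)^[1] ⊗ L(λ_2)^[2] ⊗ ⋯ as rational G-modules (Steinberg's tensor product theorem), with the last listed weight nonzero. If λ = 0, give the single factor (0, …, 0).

In the fundamental-weight basis, λ has coordinates c = M·v (v = (32837, -2525, -12100, -88599)):
  c_1 = 0*32837 + 0*-2525 + -1*-12100 + 0*-88599 = 12100
  c_2 = 0*32837 + 1*-2525 + 0*-12100 + -1*-88599 = 86074
  c_3 = -1*32837 + 0*-2525 + -1*-12100 + -1*-88599 = 67862
  c_4 = 0*32837 + 0*-2525 + 0*-12100 + -1*-88599 = 88599
Writing each c_i in base p = 7:
  c_1 = 12100 = 4·7^0 + 6·7^1 + 1·7^2 + 0·7^3 + 5·7^4
  c_2 = 86074 = 2·7^0 + 4·7^1 + 6·7^2 + 5·7^3 + 0·7^4 + 5·7^5
  c_3 = 67862 = 4·7^0 + 6·7^1 + 5·7^2 + 1·7^3 + 0·7^4 + 4·7^5
  c_4 = 88599 = 0·7^0 + 1·7^1 + 2·7^2 + 6·7^3 + 1·7^4 + 5·7^5
Factor λ_0 = (4, 2, 4, 0)
Factor λ_1 = (6, 4, 6, 1)
Factor λ_2 = (1, 6, 5, 2)
Factor λ_3 = (0, 5, 1, 6)
Factor λ_4 = (5, 0, 0, 1)
Factor λ_5 = (0, 5, 4, 5)

((4, 2, 4, 0), (6, 4, 6, 1), (1, 6, 5, 2), (0, 5, 1, 6), (5, 0, 0, 1), (0, 5, 4, 5))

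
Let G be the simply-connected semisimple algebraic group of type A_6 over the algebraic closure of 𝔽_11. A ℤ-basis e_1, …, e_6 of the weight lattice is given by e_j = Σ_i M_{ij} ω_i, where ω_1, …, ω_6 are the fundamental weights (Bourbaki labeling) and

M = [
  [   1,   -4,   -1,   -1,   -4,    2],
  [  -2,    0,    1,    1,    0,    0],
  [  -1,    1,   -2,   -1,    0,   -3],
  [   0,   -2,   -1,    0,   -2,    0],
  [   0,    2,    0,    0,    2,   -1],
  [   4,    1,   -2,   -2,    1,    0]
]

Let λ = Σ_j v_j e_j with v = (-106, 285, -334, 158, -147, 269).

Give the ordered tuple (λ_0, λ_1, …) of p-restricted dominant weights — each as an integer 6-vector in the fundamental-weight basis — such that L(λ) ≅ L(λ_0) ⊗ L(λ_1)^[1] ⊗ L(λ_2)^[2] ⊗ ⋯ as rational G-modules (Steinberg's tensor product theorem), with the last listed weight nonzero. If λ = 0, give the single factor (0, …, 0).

Compute c_i = Σ_j M_{ij} v_j with v = (-106, 285, -334, 158, -147, 269):
  c_1 = (1)·(-106) + (-4)·(285) + (-1)·(-334) + (-1)·(158) + (-4)·(-147) + (2)·(269) = 56
  c_2 = (-2)·(-106) + (0)·(285) + (1)·(-334) + (1)·(158) + (0)·(-147) + (0)·(269) = 36
  c_3 = (-1)·(-106) + (1)·(285) + (-2)·(-334) + (-1)·(158) + (0)·(-147) + (-3)·(269) = 94
  c_4 = (0)·(-106) + (-2)·(285) + (-1)·(-334) + (0)·(158) + (-2)·(-147) + (0)·(269) = 58
  c_5 = (0)·(-106) + (2)·(285) + (0)·(-334) + (0)·(158) + (2)·(-147) + (-1)·(269) = 7
  c_6 = (4)·(-106) + (1)·(285) + (-2)·(-334) + (-2)·(158) + (1)·(-147) + (0)·(269) = 66
Writing each c_i in base p = 11:
  c_1 = 56 = 1·11^0 + 5·11^1
  c_2 = 36 = 3·11^0 + 3·11^1
  c_3 = 94 = 6·11^0 + 8·11^1
  c_4 = 58 = 3·11^0 + 5·11^1
  c_5 = 7 = 7·11^0
  c_6 = 66 = 0·11^0 + 6·11^1
p-restricted factor λ_0 = (1, 3, 6, 3, 7, 0)
p-restricted factor λ_1 = (5, 3, 8, 5, 0, 6)

((1, 3, 6, 3, 7, 0), (5, 3, 8, 5, 0, 6))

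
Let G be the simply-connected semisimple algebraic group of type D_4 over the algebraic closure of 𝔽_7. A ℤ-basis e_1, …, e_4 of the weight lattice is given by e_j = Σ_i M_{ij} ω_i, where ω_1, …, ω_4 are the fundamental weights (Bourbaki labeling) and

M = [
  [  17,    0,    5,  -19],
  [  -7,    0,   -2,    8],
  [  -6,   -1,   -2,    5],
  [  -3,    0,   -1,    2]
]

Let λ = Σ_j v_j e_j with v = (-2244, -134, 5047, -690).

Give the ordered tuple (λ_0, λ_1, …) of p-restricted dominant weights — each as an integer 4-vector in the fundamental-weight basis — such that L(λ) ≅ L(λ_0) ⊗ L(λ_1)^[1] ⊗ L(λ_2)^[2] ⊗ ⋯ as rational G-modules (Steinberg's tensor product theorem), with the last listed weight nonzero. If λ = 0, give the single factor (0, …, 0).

In the fundamental-weight basis, λ has coordinates c = M·v (v = (-2244, -134, 5047, -690)):
  c_1 = (17)·(-2244) + (0)·(-134) + (5)·(5047) + (-19)·(-690) = 197
  c_2 = (-7)·(-2244) + (0)·(-134) + (-2)·(5047) + (8)·(-690) = 94
  c_3 = (-6)·(-2244) + (-1)·(-134) + (-2)·(5047) + (5)·(-690) = 54
  c_4 = (-3)·(-2244) + (0)·(-134) + (-1)·(5047) + (2)·(-690) = 305
p = 7; digits c_i = Σ_j d_{ij}·7^j, 0 ≤ d_{ij} < 7:
  c_1 = 197 = 1·7^0 + 0·7^1 + 4·7^2
  c_2 = 94 = 3·7^0 + 6·7^1 + 1·7^2
  c_3 = 54 = 5·7^0 + 0·7^1 + 1·7^2
  c_4 = 305 = 4·7^0 + 1·7^1 + 6·7^2
Factor λ_0 = (1, 3, 5, 4)
Factor λ_1 = (0, 6, 0, 1)
Factor λ_2 = (4, 1, 1, 6)

((1, 3, 5, 4), (0, 6, 0, 1), (4, 1, 1, 6))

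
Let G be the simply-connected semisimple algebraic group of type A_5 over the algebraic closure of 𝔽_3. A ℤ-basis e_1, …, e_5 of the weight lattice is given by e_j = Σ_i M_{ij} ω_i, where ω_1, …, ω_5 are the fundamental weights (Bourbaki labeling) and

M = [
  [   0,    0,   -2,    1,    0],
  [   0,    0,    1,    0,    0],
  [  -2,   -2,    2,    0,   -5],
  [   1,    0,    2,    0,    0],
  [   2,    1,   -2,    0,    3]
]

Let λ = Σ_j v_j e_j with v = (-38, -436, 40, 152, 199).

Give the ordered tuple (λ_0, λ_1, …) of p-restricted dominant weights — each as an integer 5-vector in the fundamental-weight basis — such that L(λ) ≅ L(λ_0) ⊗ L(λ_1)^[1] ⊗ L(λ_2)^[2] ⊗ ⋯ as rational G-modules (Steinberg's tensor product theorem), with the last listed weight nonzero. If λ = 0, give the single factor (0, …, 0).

Compute c_i = Σ_j M_{ij} v_j with v = (-38, -436, 40, 152, 199):
  c_1 = 0*-38 + 0*-436 + -2*40 + 1*152 + 0*199 = 72
  c_2 = 0*-38 + 0*-436 + 1*40 + 0*152 + 0*199 = 40
  c_3 = -2*-38 + -2*-436 + 2*40 + 0*152 + -5*199 = 33
  c_4 = 1*-38 + 0*-436 + 2*40 + 0*152 + 0*199 = 42
  c_5 = 2*-38 + 1*-436 + -2*40 + 0*152 + 3*199 = 5
Expand coordinatewise in base 3:
  c_1 = 72 = 0·3^0 + 0·3^1 + 2·3^2 + 2·3^3
  c_2 = 40 = 1·3^0 + 1·3^1 + 1·3^2 + 1·3^3
  c_3 = 33 = 0·3^0 + 2·3^1 + 0·3^2 + 1·3^3
  c_4 = 42 = 0·3^0 + 2·3^1 + 1·3^2 + 1·3^3
  c_5 = 5 = 2·3^0 + 1·3^1
λ_0 = (0, 1, 0, 0, 2)
λ_1 = (0, 1, 2, 2, 1)
λ_2 = (2, 1, 0, 1, 0)
λ_3 = (2, 1, 1, 1, 0)

((0, 1, 0, 0, 2), (0, 1, 2, 2, 1), (2, 1, 0, 1, 0), (2, 1, 1, 1, 0))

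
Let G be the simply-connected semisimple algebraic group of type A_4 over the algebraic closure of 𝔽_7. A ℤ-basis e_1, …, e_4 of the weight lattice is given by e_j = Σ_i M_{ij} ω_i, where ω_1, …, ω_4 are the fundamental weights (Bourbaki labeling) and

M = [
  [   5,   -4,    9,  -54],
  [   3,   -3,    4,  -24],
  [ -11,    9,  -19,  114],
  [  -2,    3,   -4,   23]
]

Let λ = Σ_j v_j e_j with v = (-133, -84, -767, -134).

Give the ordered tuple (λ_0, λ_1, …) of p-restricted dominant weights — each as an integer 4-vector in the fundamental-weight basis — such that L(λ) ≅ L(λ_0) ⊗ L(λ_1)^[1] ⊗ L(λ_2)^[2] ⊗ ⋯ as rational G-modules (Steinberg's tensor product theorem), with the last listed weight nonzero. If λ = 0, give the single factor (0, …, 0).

((4, 1, 4, 0),)

Change of basis e → ω: c = M·v where v = (-133, -84, -767, -134):
  c_1 = (5)·(-133) + (-4)·(-84) + (9)·(-767) + (-54)·(-134) = 4
  c_2 = (3)·(-133) + (-3)·(-84) + (4)·(-767) + (-24)·(-134) = 1
  c_3 = (-11)·(-133) + (9)·(-84) + (-19)·(-767) + (114)·(-134) = 4
  c_4 = (-2)·(-133) + (3)·(-84) + (-4)·(-767) + (23)·(-134) = 0
Writing each c_i in base p = 7:
  c_1 = 4 = 4·7^0
  c_2 = 1 = 1·7^0
  c_3 = 4 = 4·7^0
  c_4 = 0
p-restricted factor λ_0 = (4, 1, 4, 0)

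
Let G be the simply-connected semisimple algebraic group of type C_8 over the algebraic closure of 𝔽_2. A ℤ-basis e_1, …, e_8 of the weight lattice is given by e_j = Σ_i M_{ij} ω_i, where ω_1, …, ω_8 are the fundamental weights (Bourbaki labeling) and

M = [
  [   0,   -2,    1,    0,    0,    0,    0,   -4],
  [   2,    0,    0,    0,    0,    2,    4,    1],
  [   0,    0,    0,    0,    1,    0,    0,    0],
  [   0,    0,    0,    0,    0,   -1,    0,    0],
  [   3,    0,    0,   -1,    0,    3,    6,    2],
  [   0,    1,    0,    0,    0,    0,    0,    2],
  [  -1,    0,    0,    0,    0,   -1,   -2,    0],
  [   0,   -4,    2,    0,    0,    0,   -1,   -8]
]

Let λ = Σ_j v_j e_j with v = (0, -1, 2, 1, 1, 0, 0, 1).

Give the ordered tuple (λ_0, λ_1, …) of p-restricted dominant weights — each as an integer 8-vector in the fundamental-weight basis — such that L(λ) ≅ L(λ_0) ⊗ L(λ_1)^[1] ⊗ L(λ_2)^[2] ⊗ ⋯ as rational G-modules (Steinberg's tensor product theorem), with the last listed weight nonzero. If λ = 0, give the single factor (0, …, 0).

((0, 1, 1, 0, 1, 1, 0, 0),)

In the fundamental-weight basis, λ has coordinates c = M·v (v = (0, -1, 2, 1, 1, 0, 0, 1)):
  c_1 = (0)·(0) + (-2)·(-1) + (1)·(2) + (0)·(1) + (0)·(1) + (0)·(0) + (0)·(0) + (-4)·(1) = 0
  c_2 = (2)·(0) + (0)·(-1) + (0)·(2) + (0)·(1) + (0)·(1) + (2)·(0) + (4)·(0) + (1)·(1) = 1
  c_3 = (0)·(0) + (0)·(-1) + (0)·(2) + (0)·(1) + (1)·(1) + (0)·(0) + (0)·(0) + (0)·(1) = 1
  c_4 = (0)·(0) + (0)·(-1) + (0)·(2) + (0)·(1) + (0)·(1) + (-1)·(0) + (0)·(0) + (0)·(1) = 0
  c_5 = (3)·(0) + (0)·(-1) + (0)·(2) + (-1)·(1) + (0)·(1) + (3)·(0) + (6)·(0) + (2)·(1) = 1
  c_6 = (0)·(0) + (1)·(-1) + (0)·(2) + (0)·(1) + (0)·(1) + (0)·(0) + (0)·(0) + (2)·(1) = 1
  c_7 = (-1)·(0) + (0)·(-1) + (0)·(2) + (0)·(1) + (0)·(1) + (-1)·(0) + (-2)·(0) + (0)·(1) = 0
  c_8 = (0)·(0) + (-4)·(-1) + (2)·(2) + (0)·(1) + (0)·(1) + (0)·(0) + (-1)·(0) + (-8)·(1) = 0
Base-2 expansion of each c_i:
  c_1 = 0
  c_2 = 1 = 1·2^0
  c_3 = 1 = 1·2^0
  c_4 = 0
  c_5 = 1 = 1·2^0
  c_6 = 1 = 1·2^0
  c_7 = 0
  c_8 = 0
Factor λ_0 = (0, 1, 1, 0, 1, 1, 0, 0)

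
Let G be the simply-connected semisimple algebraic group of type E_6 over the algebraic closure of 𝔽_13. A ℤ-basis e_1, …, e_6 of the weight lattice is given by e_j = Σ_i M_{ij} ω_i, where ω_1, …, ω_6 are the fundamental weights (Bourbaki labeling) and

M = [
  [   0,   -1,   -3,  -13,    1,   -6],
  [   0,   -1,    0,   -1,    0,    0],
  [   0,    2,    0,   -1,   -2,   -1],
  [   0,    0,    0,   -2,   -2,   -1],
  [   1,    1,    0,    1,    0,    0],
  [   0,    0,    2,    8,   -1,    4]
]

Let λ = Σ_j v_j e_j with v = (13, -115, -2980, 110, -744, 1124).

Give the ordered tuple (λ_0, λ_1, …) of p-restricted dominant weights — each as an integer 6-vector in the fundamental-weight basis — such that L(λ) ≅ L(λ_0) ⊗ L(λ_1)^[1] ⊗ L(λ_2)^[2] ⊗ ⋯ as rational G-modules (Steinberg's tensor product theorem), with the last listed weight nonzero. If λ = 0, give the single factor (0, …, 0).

((7, 5, 11, 1, 8, 4), (10, 0, 1, 11, 0, 12))

ω-coordinates c = M·v, v = (13, -115, -2980, 110, -744, 1124):
  c_1 = (0)·(13) + (-1)·(-115) + (-3)·(-2980) + (-13)·(110) + (1)·(-744) + (-6)·(1124) = 137
  c_2 = (0)·(13) + (-1)·(-115) + (0)·(-2980) + (-1)·(110) + (0)·(-744) + (0)·(1124) = 5
  c_3 = (0)·(13) + (2)·(-115) + (0)·(-2980) + (-1)·(110) + (-2)·(-744) + (-1)·(1124) = 24
  c_4 = (0)·(13) + (0)·(-115) + (0)·(-2980) + (-2)·(110) + (-2)·(-744) + (-1)·(1124) = 144
  c_5 = (1)·(13) + (1)·(-115) + (0)·(-2980) + (1)·(110) + (0)·(-744) + (0)·(1124) = 8
  c_6 = (0)·(13) + (0)·(-115) + (2)·(-2980) + (8)·(110) + (-1)·(-744) + (4)·(1124) = 160
Base-13 expansion of each c_i:
  c_1 = 137 = 7·13^0 + 10·13^1
  c_2 = 5 = 5·13^0
  c_3 = 24 = 11·13^0 + 1·13^1
  c_4 = 144 = 1·13^0 + 11·13^1
  c_5 = 8 = 8·13^0
  c_6 = 160 = 4·13^0 + 12·13^1
p-restricted factor λ_0 = (7, 5, 11, 1, 8, 4)
p-restricted factor λ_1 = (10, 0, 1, 11, 0, 12)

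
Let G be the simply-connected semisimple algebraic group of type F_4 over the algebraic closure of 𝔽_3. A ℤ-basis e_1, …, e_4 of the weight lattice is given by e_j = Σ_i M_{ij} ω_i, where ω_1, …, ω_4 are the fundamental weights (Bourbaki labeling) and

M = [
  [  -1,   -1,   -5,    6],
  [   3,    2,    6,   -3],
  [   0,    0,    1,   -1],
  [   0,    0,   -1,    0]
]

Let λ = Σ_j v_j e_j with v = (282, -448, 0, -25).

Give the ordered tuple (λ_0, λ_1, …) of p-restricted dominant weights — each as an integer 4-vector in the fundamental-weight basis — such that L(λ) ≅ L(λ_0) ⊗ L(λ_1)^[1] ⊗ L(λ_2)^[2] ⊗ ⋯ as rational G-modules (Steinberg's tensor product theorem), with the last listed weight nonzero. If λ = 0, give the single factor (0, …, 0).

Converting to the ω-basis (c_i = row i of M dotted with v = (282, -448, 0, -25)):
  c_1 = -1*282 + -1*-448 + -5*0 + 6*-25 = 16
  c_2 = 3*282 + 2*-448 + 6*0 + -3*-25 = 25
  c_3 = 0*282 + 0*-448 + 1*0 + -1*-25 = 25
  c_4 = 0*282 + 0*-448 + -1*0 + 0*-25 = 0
Expand coordinatewise in base 3:
  c_1 = 16 = 1·3^0 + 2·3^1 + 1·3^2
  c_2 = 25 = 1·3^0 + 2·3^1 + 2·3^2
  c_3 = 25 = 1·3^0 + 2·3^1 + 2·3^2
  c_4 = 0
p-restricted factor λ_0 = (1, 1, 1, 0)
p-restricted factor λ_1 = (2, 2, 2, 0)
p-restricted factor λ_2 = (1, 2, 2, 0)

((1, 1, 1, 0), (2, 2, 2, 0), (1, 2, 2, 0))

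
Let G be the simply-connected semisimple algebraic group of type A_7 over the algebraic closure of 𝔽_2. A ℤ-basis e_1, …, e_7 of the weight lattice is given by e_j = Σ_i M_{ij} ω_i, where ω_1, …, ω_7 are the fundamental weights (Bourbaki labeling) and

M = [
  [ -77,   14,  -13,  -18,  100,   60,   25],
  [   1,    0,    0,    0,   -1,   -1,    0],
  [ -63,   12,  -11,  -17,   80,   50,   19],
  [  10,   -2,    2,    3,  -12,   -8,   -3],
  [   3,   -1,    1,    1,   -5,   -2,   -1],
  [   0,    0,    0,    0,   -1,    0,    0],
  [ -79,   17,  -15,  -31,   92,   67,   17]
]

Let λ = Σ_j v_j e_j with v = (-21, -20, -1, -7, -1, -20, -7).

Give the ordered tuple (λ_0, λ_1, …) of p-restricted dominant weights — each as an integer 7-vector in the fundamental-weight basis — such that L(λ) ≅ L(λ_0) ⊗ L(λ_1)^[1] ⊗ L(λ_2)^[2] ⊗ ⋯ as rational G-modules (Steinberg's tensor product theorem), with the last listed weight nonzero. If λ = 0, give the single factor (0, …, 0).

Compute c_i = Σ_j M_{ij} v_j with v = (-21, -20, -1, -7, -1, -20, -7):
  c_1 = (-77)·(-21) + (14)·(-20) + (-13)·(-1) + (-18)·(-7) + (100)·(-1) + (60)·(-20) + (25)·(-7) = 1
  c_2 = (1)·(-21) + (0)·(-20) + (0)·(-1) + (0)·(-7) + (-1)·(-1) + (-1)·(-20) + (0)·(-7) = 0
  c_3 = (-63)·(-21) + (12)·(-20) + (-11)·(-1) + (-17)·(-7) + (80)·(-1) + (50)·(-20) + (19)·(-7) = 0
  c_4 = (10)·(-21) + (-2)·(-20) + (2)·(-1) + (3)·(-7) + (-12)·(-1) + (-8)·(-20) + (-3)·(-7) = 0
  c_5 = (3)·(-21) + (-1)·(-20) + (1)·(-1) + (1)·(-7) + (-5)·(-1) + (-2)·(-20) + (-1)·(-7) = 1
  c_6 = (0)·(-21) + (0)·(-20) + (0)·(-1) + (0)·(-7) + (-1)·(-1) + (0)·(-20) + (0)·(-7) = 1
  c_7 = (-79)·(-21) + (17)·(-20) + (-15)·(-1) + (-31)·(-7) + (92)·(-1) + (67)·(-20) + (17)·(-7) = 0
Expand coordinatewise in base 2:
  c_1 = 1 = 1·2^0
  c_2 = 0
  c_3 = 0
  c_4 = 0
  c_5 = 1 = 1·2^0
  c_6 = 1 = 1·2^0
  c_7 = 0
λ_0 = (1, 0, 0, 0, 1, 1, 0)

((1, 0, 0, 0, 1, 1, 0),)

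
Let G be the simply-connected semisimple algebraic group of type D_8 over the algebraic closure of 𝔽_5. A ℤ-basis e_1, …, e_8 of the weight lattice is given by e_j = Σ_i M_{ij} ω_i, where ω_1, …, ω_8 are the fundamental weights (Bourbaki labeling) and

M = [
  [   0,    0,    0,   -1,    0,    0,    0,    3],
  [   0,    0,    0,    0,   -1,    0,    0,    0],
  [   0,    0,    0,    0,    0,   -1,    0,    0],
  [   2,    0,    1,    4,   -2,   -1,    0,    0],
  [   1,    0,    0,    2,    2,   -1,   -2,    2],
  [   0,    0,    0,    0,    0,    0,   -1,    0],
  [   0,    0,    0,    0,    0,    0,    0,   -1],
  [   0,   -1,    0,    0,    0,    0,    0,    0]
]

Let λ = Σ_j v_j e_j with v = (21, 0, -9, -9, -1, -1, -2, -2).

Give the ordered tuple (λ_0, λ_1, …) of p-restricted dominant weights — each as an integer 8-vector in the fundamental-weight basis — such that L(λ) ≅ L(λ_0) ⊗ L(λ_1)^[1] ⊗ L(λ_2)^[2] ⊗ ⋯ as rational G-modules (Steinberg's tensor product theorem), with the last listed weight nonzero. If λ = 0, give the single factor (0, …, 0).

In the fundamental-weight basis, λ has coordinates c = M·v (v = (21, 0, -9, -9, -1, -1, -2, -2)):
  c_1 = 0·21 + 0·0 + (0)·(-9) + (-1)·(-9) + (0)·(-1) + (0)·(-1) + (0)·(-2) + (3)·(-2) = 3
  c_2 = 0·21 + 0·0 + (0)·(-9) + (0)·(-9) + (-1)·(-1) + (0)·(-1) + (0)·(-2) + (0)·(-2) = 1
  c_3 = 0·21 + 0·0 + (0)·(-9) + (0)·(-9) + (0)·(-1) + (-1)·(-1) + (0)·(-2) + (0)·(-2) = 1
  c_4 = 2·21 + 0·0 + (1)·(-9) + (4)·(-9) + (-2)·(-1) + (-1)·(-1) + (0)·(-2) + (0)·(-2) = 0
  c_5 = 1·21 + 0·0 + (0)·(-9) + (2)·(-9) + (2)·(-1) + (-1)·(-1) + (-2)·(-2) + (2)·(-2) = 2
  c_6 = 0·21 + 0·0 + (0)·(-9) + (0)·(-9) + (0)·(-1) + (0)·(-1) + (-1)·(-2) + (0)·(-2) = 2
  c_7 = 0·21 + 0·0 + (0)·(-9) + (0)·(-9) + (0)·(-1) + (0)·(-1) + (0)·(-2) + (-1)·(-2) = 2
  c_8 = 0·21 + (-1)·(0) + (0)·(-9) + (0)·(-9) + (0)·(-1) + (0)·(-1) + (0)·(-2) + (0)·(-2) = 0
Expand coordinatewise in base 5:
  c_1 = 3 = 3·5^0
  c_2 = 1 = 1·5^0
  c_3 = 1 = 1·5^0
  c_4 = 0
  c_5 = 2 = 2·5^0
  c_6 = 2 = 2·5^0
  c_7 = 2 = 2·5^0
  c_8 = 0
λ_0 = (3, 1, 1, 0, 2, 2, 2, 0)

((3, 1, 1, 0, 2, 2, 2, 0),)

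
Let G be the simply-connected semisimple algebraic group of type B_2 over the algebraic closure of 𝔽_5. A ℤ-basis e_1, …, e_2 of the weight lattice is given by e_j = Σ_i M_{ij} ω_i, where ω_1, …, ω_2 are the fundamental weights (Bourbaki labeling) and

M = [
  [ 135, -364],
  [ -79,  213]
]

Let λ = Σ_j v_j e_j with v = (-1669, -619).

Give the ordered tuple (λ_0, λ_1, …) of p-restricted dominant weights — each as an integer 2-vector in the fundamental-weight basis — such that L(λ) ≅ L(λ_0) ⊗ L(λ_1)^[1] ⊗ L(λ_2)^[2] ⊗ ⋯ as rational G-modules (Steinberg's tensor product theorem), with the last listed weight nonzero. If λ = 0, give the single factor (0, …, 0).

Converting to the ω-basis (c_i = row i of M dotted with v = (-1669, -619)):
  c_1 = (135)·(-1669) + (-364)·(-619) = 1
  c_2 = (-79)·(-1669) + (213)·(-619) = 4
Base-5 expansion of each c_i:
  c_1 = 1 = 1·5^0
  c_2 = 4 = 4·5^0
p-restricted factor λ_0 = (1, 4)

((1, 4),)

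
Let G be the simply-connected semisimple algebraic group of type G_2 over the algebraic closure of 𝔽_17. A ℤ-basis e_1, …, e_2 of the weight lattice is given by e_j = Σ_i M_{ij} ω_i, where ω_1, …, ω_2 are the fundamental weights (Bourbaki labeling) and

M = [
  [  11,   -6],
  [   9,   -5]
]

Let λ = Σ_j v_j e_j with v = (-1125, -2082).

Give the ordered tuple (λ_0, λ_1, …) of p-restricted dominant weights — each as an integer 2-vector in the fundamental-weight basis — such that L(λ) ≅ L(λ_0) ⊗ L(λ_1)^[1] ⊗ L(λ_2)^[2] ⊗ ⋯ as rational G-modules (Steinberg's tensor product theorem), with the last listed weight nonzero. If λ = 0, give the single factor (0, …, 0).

((15, 13), (6, 16))

Compute c_i = Σ_j M_{ij} v_j with v = (-1125, -2082):
  c_1 = (11)·(-1125) + (-6)·(-2082) = 117
  c_2 = (9)·(-1125) + (-5)·(-2082) = 285
p = 17; digits c_i = Σ_j d_{ij}·17^j, 0 ≤ d_{ij} < 17:
  c_1 = 117 = 15·17^0 + 6·17^1
  c_2 = 285 = 13·17^0 + 16·17^1
p-restricted factor λ_0 = (15, 13)
p-restricted factor λ_1 = (6, 16)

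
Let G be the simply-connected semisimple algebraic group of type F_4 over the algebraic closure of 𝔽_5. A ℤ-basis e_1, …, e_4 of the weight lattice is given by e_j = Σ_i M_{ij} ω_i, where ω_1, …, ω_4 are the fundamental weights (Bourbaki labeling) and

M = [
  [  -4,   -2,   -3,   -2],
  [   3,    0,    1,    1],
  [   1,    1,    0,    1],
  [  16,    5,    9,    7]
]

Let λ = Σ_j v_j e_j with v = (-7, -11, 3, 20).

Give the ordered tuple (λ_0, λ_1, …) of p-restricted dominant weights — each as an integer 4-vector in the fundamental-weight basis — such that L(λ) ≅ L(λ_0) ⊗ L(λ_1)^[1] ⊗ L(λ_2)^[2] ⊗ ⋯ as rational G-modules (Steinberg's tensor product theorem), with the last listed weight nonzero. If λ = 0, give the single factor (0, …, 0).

((1, 2, 2, 0),)

Change of basis e → ω: c = M·v where v = (-7, -11, 3, 20):
  c_1 = -4*-7 + -2*-11 + -3*3 + -2*20 = 1
  c_2 = 3*-7 + 0*-11 + 1*3 + 1*20 = 2
  c_3 = 1*-7 + 1*-11 + 0*3 + 1*20 = 2
  c_4 = 16*-7 + 5*-11 + 9*3 + 7*20 = 0
Base-5 expansion of each c_i:
  c_1 = 1 = 1·5^0
  c_2 = 2 = 2·5^0
  c_3 = 2 = 2·5^0
  c_4 = 0
Factor λ_0 = (1, 2, 2, 0)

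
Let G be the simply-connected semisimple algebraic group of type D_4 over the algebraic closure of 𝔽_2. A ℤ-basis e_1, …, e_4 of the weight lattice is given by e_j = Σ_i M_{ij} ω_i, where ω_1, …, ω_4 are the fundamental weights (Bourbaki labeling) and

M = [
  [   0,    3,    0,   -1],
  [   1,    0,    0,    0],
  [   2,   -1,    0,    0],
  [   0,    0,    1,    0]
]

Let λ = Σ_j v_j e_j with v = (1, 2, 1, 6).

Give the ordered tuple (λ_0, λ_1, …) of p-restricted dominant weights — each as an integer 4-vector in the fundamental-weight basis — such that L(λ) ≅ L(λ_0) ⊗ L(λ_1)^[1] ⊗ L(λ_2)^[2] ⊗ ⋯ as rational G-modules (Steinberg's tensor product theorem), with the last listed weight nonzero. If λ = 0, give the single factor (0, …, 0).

((0, 1, 0, 1),)

Converting to the ω-basis (c_i = row i of M dotted with v = (1, 2, 1, 6)):
  c_1 = (0)·(1) + (3)·(2) + (0)·(1) + (-1)·(6) = 0
  c_2 = (1)·(1) + (0)·(2) + (0)·(1) + (0)·(6) = 1
  c_3 = (2)·(1) + (-1)·(2) + (0)·(1) + (0)·(6) = 0
  c_4 = (0)·(1) + (0)·(2) + (1)·(1) + (0)·(6) = 1
Writing each c_i in base p = 2:
  c_1 = 0
  c_2 = 1 = 1·2^0
  c_3 = 0
  c_4 = 1 = 1·2^0
p-restricted factor λ_0 = (0, 1, 0, 1)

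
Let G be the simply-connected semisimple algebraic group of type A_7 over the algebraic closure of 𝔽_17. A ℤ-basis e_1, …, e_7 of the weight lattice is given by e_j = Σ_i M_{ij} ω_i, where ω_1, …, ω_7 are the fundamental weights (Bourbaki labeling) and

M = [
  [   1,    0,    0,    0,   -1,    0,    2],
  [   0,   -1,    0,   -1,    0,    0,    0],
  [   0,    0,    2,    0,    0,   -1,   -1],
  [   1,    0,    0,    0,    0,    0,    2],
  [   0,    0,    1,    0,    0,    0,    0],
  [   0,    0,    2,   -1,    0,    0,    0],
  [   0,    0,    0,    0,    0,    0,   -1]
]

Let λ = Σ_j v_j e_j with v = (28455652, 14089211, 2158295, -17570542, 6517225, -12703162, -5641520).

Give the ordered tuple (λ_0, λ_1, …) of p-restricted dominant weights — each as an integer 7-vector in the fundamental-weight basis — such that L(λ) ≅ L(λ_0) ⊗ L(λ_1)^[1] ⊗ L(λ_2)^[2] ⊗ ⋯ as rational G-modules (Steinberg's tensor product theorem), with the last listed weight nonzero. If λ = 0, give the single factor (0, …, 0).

Compute c_i = Σ_j M_{ij} v_j with v = (28455652, 14089211, 2158295, -17570542, 6517225, -12703162, -5641520):
  c_1 = 1·28455652 + 0·14089211 + 0·2158295 + (0)·(-17570542) + (-1)·(6517225) + (0)·(-12703162) + (2)·(-5641520) = 10655387
  c_2 = 0·28455652 + (-1)·(14089211) + 0·2158295 + (-1)·(-17570542) + 0·6517225 + (0)·(-12703162) + (0)·(-5641520) = 3481331
  c_3 = 0·28455652 + 0·14089211 + 2·2158295 + (0)·(-17570542) + 0·6517225 + (-1)·(-12703162) + (-1)·(-5641520) = 22661272
  c_4 = 1·28455652 + 0·14089211 + 0·2158295 + (0)·(-17570542) + 0·6517225 + (0)·(-12703162) + (2)·(-5641520) = 17172612
  c_5 = 0·28455652 + 0·14089211 + 1·2158295 + (0)·(-17570542) + 0·6517225 + (0)·(-12703162) + (0)·(-5641520) = 2158295
  c_6 = 0·28455652 + 0·14089211 + 2·2158295 + (-1)·(-17570542) + 0·6517225 + (0)·(-12703162) + (0)·(-5641520) = 21887132
  c_7 = 0·28455652 + 0·14089211 + 0·2158295 + (0)·(-17570542) + 0·6517225 + (0)·(-12703162) + (-1)·(-5641520) = 5641520
Expand coordinatewise in base 17:
  c_1 = 10655387 = 8·17^0 + 14·17^1 + 13·17^2 + 9·17^3 + 8·17^4 + 7·17^5
  c_2 = 3481331 = 3·17^0 + 2·17^1 + 10·17^2 + 11·17^3 + 7·17^4 + 2·17^5
  c_3 = 22661272 = 0·17^0 + 12·17^1 + 8·17^2 + 5·17^3 + 16·17^4 + 15·17^5
  c_4 = 17172612 = 11·17^0 + 13·17^1 + 5·17^2 + 10·17^3 + 1·17^4 + 12·17^5
  c_5 = 2158295 = 9·17^0 + 2·17^1 + 5·17^2 + 14·17^3 + 8·17^4 + 1·17^5
  c_6 = 21887132 = 6·17^0 + 0·17^1 + 16·17^2 + 0·17^3 + 7·17^4 + 15·17^5
  c_7 = 5641520 = 2·17^0 + 14·17^1 + 4·17^2 + 9·17^3 + 16·17^4 + 3·17^5
p-restricted factor λ_0 = (8, 3, 0, 11, 9, 6, 2)
p-restricted factor λ_1 = (14, 2, 12, 13, 2, 0, 14)
p-restricted factor λ_2 = (13, 10, 8, 5, 5, 16, 4)
p-restricted factor λ_3 = (9, 11, 5, 10, 14, 0, 9)
p-restricted factor λ_4 = (8, 7, 16, 1, 8, 7, 16)
p-restricted factor λ_5 = (7, 2, 15, 12, 1, 15, 3)

((8, 3, 0, 11, 9, 6, 2), (14, 2, 12, 13, 2, 0, 14), (13, 10, 8, 5, 5, 16, 4), (9, 11, 5, 10, 14, 0, 9), (8, 7, 16, 1, 8, 7, 16), (7, 2, 15, 12, 1, 15, 3))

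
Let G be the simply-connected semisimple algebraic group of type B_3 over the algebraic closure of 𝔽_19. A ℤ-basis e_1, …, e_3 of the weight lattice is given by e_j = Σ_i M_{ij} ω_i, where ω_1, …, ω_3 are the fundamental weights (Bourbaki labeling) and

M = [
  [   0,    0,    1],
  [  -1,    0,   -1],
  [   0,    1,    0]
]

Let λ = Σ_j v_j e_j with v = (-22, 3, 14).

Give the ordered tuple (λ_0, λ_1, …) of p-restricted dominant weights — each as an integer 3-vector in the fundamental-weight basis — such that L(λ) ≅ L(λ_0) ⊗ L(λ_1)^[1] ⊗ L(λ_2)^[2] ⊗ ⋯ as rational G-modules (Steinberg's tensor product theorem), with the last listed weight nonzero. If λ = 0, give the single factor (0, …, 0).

((14, 8, 3),)

Converting to the ω-basis (c_i = row i of M dotted with v = (-22, 3, 14)):
  c_1 = 0*-22 + 0*3 + 1*14 = 14
  c_2 = -1*-22 + 0*3 + -1*14 = 8
  c_3 = 0*-22 + 1*3 + 0*14 = 3
p = 19; digits c_i = Σ_j d_{ij}·19^j, 0 ≤ d_{ij} < 19:
  c_1 = 14 = 14·19^0
  c_2 = 8 = 8·19^0
  c_3 = 3 = 3·19^0
p-restricted factor λ_0 = (14, 8, 3)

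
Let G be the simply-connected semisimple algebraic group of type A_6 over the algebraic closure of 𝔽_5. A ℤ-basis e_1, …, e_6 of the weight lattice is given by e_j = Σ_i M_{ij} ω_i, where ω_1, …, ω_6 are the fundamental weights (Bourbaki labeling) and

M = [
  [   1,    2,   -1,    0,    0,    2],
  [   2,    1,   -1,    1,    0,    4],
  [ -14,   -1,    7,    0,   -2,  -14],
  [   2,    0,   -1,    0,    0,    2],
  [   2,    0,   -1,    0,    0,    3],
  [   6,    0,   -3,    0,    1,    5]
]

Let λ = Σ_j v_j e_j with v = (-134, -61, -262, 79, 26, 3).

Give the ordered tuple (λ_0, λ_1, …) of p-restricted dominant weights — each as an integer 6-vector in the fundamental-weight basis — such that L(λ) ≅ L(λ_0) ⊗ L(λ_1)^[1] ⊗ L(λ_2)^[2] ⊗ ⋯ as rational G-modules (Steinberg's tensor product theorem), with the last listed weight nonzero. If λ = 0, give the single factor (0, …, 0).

((2, 4, 4, 0, 3, 3), (2, 4, 1, 0, 0, 4))

Compute c_i = Σ_j M_{ij} v_j with v = (-134, -61, -262, 79, 26, 3):
  c_1 = (1)·(-134) + (2)·(-61) + (-1)·(-262) + (0)·(79) + (0)·(26) + (2)·(3) = 12
  c_2 = (2)·(-134) + (1)·(-61) + (-1)·(-262) + (1)·(79) + (0)·(26) + (4)·(3) = 24
  c_3 = (-14)·(-134) + (-1)·(-61) + (7)·(-262) + (0)·(79) + (-2)·(26) + (-14)·(3) = 9
  c_4 = (2)·(-134) + (0)·(-61) + (-1)·(-262) + (0)·(79) + (0)·(26) + (2)·(3) = 0
  c_5 = (2)·(-134) + (0)·(-61) + (-1)·(-262) + (0)·(79) + (0)·(26) + (3)·(3) = 3
  c_6 = (6)·(-134) + (0)·(-61) + (-3)·(-262) + (0)·(79) + (1)·(26) + (5)·(3) = 23
Writing each c_i in base p = 5:
  c_1 = 12 = 2·5^0 + 2·5^1
  c_2 = 24 = 4·5^0 + 4·5^1
  c_3 = 9 = 4·5^0 + 1·5^1
  c_4 = 0
  c_5 = 3 = 3·5^0
  c_6 = 23 = 3·5^0 + 4·5^1
Factor λ_0 = (2, 4, 4, 0, 3, 3)
Factor λ_1 = (2, 4, 1, 0, 0, 4)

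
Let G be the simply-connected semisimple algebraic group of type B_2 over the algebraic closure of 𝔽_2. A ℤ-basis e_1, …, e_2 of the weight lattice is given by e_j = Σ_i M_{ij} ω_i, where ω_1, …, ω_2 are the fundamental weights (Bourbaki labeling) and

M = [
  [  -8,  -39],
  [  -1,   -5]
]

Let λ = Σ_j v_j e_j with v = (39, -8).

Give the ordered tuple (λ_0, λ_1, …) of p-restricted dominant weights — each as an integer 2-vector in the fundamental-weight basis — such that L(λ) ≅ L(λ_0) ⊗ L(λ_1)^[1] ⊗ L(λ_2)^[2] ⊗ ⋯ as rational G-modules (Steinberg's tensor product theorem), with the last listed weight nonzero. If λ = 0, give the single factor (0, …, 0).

Converting to the ω-basis (c_i = row i of M dotted with v = (39, -8)):
  c_1 = (-8)·(39) + (-39)·(-8) = 0
  c_2 = (-1)·(39) + (-5)·(-8) = 1
Writing each c_i in base p = 2:
  c_1 = 0
  c_2 = 1 = 1·2^0
λ_0 = (0, 1)

((0, 1),)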